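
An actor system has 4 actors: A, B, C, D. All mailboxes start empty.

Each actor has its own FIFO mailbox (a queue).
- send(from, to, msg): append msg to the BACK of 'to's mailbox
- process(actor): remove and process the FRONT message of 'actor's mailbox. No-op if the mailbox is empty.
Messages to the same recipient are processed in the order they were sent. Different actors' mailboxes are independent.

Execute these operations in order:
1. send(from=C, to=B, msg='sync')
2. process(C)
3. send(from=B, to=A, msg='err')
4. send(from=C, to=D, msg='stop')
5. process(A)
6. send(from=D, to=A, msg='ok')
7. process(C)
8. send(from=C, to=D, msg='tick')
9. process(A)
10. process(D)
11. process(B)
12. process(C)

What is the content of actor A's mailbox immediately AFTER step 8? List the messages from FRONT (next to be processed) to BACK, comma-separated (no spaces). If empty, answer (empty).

After 1 (send(from=C, to=B, msg='sync')): A:[] B:[sync] C:[] D:[]
After 2 (process(C)): A:[] B:[sync] C:[] D:[]
After 3 (send(from=B, to=A, msg='err')): A:[err] B:[sync] C:[] D:[]
After 4 (send(from=C, to=D, msg='stop')): A:[err] B:[sync] C:[] D:[stop]
After 5 (process(A)): A:[] B:[sync] C:[] D:[stop]
After 6 (send(from=D, to=A, msg='ok')): A:[ok] B:[sync] C:[] D:[stop]
After 7 (process(C)): A:[ok] B:[sync] C:[] D:[stop]
After 8 (send(from=C, to=D, msg='tick')): A:[ok] B:[sync] C:[] D:[stop,tick]

ok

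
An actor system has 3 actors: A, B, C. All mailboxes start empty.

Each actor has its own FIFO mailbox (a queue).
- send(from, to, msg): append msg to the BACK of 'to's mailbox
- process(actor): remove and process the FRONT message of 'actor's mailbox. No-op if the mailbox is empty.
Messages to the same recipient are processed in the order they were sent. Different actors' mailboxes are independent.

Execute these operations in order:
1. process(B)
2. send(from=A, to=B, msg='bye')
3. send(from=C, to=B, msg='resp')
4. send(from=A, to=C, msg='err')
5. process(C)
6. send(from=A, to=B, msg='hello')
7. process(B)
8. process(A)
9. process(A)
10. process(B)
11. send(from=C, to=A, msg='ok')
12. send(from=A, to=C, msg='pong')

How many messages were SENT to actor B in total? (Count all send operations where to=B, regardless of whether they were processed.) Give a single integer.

After 1 (process(B)): A:[] B:[] C:[]
After 2 (send(from=A, to=B, msg='bye')): A:[] B:[bye] C:[]
After 3 (send(from=C, to=B, msg='resp')): A:[] B:[bye,resp] C:[]
After 4 (send(from=A, to=C, msg='err')): A:[] B:[bye,resp] C:[err]
After 5 (process(C)): A:[] B:[bye,resp] C:[]
After 6 (send(from=A, to=B, msg='hello')): A:[] B:[bye,resp,hello] C:[]
After 7 (process(B)): A:[] B:[resp,hello] C:[]
After 8 (process(A)): A:[] B:[resp,hello] C:[]
After 9 (process(A)): A:[] B:[resp,hello] C:[]
After 10 (process(B)): A:[] B:[hello] C:[]
After 11 (send(from=C, to=A, msg='ok')): A:[ok] B:[hello] C:[]
After 12 (send(from=A, to=C, msg='pong')): A:[ok] B:[hello] C:[pong]

Answer: 3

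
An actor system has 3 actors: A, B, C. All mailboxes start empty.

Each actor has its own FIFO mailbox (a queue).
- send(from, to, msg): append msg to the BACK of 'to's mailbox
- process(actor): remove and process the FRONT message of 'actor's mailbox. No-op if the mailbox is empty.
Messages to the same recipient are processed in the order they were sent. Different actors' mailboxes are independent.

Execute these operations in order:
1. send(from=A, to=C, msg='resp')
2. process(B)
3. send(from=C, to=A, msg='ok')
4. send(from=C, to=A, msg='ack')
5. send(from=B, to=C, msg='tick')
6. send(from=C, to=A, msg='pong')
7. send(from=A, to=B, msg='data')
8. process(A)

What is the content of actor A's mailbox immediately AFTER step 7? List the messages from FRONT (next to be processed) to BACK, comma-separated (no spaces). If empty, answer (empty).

After 1 (send(from=A, to=C, msg='resp')): A:[] B:[] C:[resp]
After 2 (process(B)): A:[] B:[] C:[resp]
After 3 (send(from=C, to=A, msg='ok')): A:[ok] B:[] C:[resp]
After 4 (send(from=C, to=A, msg='ack')): A:[ok,ack] B:[] C:[resp]
After 5 (send(from=B, to=C, msg='tick')): A:[ok,ack] B:[] C:[resp,tick]
After 6 (send(from=C, to=A, msg='pong')): A:[ok,ack,pong] B:[] C:[resp,tick]
After 7 (send(from=A, to=B, msg='data')): A:[ok,ack,pong] B:[data] C:[resp,tick]

ok,ack,pong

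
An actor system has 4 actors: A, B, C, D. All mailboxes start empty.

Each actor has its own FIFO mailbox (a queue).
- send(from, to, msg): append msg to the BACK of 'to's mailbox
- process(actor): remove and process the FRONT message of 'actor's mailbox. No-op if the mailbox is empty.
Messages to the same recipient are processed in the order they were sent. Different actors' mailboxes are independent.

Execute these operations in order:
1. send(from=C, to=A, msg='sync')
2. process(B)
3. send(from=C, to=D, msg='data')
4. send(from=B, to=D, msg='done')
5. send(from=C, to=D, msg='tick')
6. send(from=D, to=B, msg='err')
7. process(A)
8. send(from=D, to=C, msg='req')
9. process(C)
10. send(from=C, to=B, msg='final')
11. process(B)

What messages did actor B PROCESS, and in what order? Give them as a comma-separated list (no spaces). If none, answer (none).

Answer: err

Derivation:
After 1 (send(from=C, to=A, msg='sync')): A:[sync] B:[] C:[] D:[]
After 2 (process(B)): A:[sync] B:[] C:[] D:[]
After 3 (send(from=C, to=D, msg='data')): A:[sync] B:[] C:[] D:[data]
After 4 (send(from=B, to=D, msg='done')): A:[sync] B:[] C:[] D:[data,done]
After 5 (send(from=C, to=D, msg='tick')): A:[sync] B:[] C:[] D:[data,done,tick]
After 6 (send(from=D, to=B, msg='err')): A:[sync] B:[err] C:[] D:[data,done,tick]
After 7 (process(A)): A:[] B:[err] C:[] D:[data,done,tick]
After 8 (send(from=D, to=C, msg='req')): A:[] B:[err] C:[req] D:[data,done,tick]
After 9 (process(C)): A:[] B:[err] C:[] D:[data,done,tick]
After 10 (send(from=C, to=B, msg='final')): A:[] B:[err,final] C:[] D:[data,done,tick]
After 11 (process(B)): A:[] B:[final] C:[] D:[data,done,tick]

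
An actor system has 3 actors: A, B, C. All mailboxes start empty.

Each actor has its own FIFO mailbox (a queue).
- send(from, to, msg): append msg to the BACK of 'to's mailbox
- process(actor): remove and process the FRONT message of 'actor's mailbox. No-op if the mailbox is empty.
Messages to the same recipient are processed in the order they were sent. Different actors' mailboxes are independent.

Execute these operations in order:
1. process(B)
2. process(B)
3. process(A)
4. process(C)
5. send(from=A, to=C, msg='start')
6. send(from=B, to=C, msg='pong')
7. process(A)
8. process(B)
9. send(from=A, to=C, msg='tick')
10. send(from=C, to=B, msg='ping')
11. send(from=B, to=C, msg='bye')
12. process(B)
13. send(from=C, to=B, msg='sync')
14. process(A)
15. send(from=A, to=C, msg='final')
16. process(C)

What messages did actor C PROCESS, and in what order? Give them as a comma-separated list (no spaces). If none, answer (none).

After 1 (process(B)): A:[] B:[] C:[]
After 2 (process(B)): A:[] B:[] C:[]
After 3 (process(A)): A:[] B:[] C:[]
After 4 (process(C)): A:[] B:[] C:[]
After 5 (send(from=A, to=C, msg='start')): A:[] B:[] C:[start]
After 6 (send(from=B, to=C, msg='pong')): A:[] B:[] C:[start,pong]
After 7 (process(A)): A:[] B:[] C:[start,pong]
After 8 (process(B)): A:[] B:[] C:[start,pong]
After 9 (send(from=A, to=C, msg='tick')): A:[] B:[] C:[start,pong,tick]
After 10 (send(from=C, to=B, msg='ping')): A:[] B:[ping] C:[start,pong,tick]
After 11 (send(from=B, to=C, msg='bye')): A:[] B:[ping] C:[start,pong,tick,bye]
After 12 (process(B)): A:[] B:[] C:[start,pong,tick,bye]
After 13 (send(from=C, to=B, msg='sync')): A:[] B:[sync] C:[start,pong,tick,bye]
After 14 (process(A)): A:[] B:[sync] C:[start,pong,tick,bye]
After 15 (send(from=A, to=C, msg='final')): A:[] B:[sync] C:[start,pong,tick,bye,final]
After 16 (process(C)): A:[] B:[sync] C:[pong,tick,bye,final]

Answer: start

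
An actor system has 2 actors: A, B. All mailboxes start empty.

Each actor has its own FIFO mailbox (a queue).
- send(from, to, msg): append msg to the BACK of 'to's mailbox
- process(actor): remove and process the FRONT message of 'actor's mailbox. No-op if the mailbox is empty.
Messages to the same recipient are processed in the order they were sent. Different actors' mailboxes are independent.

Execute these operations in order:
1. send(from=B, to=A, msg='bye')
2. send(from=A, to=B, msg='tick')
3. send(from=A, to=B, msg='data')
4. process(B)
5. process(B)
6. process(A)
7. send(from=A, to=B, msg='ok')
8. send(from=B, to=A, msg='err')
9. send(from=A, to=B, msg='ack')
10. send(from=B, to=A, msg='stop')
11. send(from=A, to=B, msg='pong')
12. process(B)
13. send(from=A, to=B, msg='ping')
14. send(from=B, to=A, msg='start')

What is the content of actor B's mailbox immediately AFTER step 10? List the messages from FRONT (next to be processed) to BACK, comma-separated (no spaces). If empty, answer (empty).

After 1 (send(from=B, to=A, msg='bye')): A:[bye] B:[]
After 2 (send(from=A, to=B, msg='tick')): A:[bye] B:[tick]
After 3 (send(from=A, to=B, msg='data')): A:[bye] B:[tick,data]
After 4 (process(B)): A:[bye] B:[data]
After 5 (process(B)): A:[bye] B:[]
After 6 (process(A)): A:[] B:[]
After 7 (send(from=A, to=B, msg='ok')): A:[] B:[ok]
After 8 (send(from=B, to=A, msg='err')): A:[err] B:[ok]
After 9 (send(from=A, to=B, msg='ack')): A:[err] B:[ok,ack]
After 10 (send(from=B, to=A, msg='stop')): A:[err,stop] B:[ok,ack]

ok,ack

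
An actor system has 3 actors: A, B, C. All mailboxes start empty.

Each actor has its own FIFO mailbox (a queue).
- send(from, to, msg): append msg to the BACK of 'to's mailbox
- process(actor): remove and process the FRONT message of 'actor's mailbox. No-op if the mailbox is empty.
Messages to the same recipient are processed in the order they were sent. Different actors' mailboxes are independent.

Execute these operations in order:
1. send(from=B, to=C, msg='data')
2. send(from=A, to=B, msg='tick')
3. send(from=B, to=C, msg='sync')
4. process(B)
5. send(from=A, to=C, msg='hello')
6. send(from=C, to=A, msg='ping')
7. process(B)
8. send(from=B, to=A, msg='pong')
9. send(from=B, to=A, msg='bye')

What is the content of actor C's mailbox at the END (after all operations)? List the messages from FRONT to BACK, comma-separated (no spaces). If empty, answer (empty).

Answer: data,sync,hello

Derivation:
After 1 (send(from=B, to=C, msg='data')): A:[] B:[] C:[data]
After 2 (send(from=A, to=B, msg='tick')): A:[] B:[tick] C:[data]
After 3 (send(from=B, to=C, msg='sync')): A:[] B:[tick] C:[data,sync]
After 4 (process(B)): A:[] B:[] C:[data,sync]
After 5 (send(from=A, to=C, msg='hello')): A:[] B:[] C:[data,sync,hello]
After 6 (send(from=C, to=A, msg='ping')): A:[ping] B:[] C:[data,sync,hello]
After 7 (process(B)): A:[ping] B:[] C:[data,sync,hello]
After 8 (send(from=B, to=A, msg='pong')): A:[ping,pong] B:[] C:[data,sync,hello]
After 9 (send(from=B, to=A, msg='bye')): A:[ping,pong,bye] B:[] C:[data,sync,hello]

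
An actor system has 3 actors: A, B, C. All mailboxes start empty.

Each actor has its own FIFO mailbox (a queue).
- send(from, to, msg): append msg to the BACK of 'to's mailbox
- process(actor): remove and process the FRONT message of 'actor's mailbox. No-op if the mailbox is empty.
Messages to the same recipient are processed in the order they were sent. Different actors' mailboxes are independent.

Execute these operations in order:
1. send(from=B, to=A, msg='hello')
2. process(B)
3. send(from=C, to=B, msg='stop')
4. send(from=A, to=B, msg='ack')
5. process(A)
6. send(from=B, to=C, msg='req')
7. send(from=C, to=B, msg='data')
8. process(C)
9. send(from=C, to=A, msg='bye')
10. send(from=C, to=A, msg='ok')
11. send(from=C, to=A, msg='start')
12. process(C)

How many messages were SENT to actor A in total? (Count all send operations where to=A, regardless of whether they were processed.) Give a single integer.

Answer: 4

Derivation:
After 1 (send(from=B, to=A, msg='hello')): A:[hello] B:[] C:[]
After 2 (process(B)): A:[hello] B:[] C:[]
After 3 (send(from=C, to=B, msg='stop')): A:[hello] B:[stop] C:[]
After 4 (send(from=A, to=B, msg='ack')): A:[hello] B:[stop,ack] C:[]
After 5 (process(A)): A:[] B:[stop,ack] C:[]
After 6 (send(from=B, to=C, msg='req')): A:[] B:[stop,ack] C:[req]
After 7 (send(from=C, to=B, msg='data')): A:[] B:[stop,ack,data] C:[req]
After 8 (process(C)): A:[] B:[stop,ack,data] C:[]
After 9 (send(from=C, to=A, msg='bye')): A:[bye] B:[stop,ack,data] C:[]
After 10 (send(from=C, to=A, msg='ok')): A:[bye,ok] B:[stop,ack,data] C:[]
After 11 (send(from=C, to=A, msg='start')): A:[bye,ok,start] B:[stop,ack,data] C:[]
After 12 (process(C)): A:[bye,ok,start] B:[stop,ack,data] C:[]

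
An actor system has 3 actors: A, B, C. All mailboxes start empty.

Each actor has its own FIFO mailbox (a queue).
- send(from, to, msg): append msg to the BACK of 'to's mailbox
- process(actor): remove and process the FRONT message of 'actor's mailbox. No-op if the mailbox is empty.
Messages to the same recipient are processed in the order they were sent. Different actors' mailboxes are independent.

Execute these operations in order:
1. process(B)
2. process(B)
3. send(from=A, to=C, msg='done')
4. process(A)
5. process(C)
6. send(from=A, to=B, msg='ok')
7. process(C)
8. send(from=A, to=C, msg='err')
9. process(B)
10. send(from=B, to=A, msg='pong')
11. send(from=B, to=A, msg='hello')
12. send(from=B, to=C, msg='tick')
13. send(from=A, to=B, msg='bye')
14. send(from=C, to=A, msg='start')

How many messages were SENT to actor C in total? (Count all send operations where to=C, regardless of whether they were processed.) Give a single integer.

Answer: 3

Derivation:
After 1 (process(B)): A:[] B:[] C:[]
After 2 (process(B)): A:[] B:[] C:[]
After 3 (send(from=A, to=C, msg='done')): A:[] B:[] C:[done]
After 4 (process(A)): A:[] B:[] C:[done]
After 5 (process(C)): A:[] B:[] C:[]
After 6 (send(from=A, to=B, msg='ok')): A:[] B:[ok] C:[]
After 7 (process(C)): A:[] B:[ok] C:[]
After 8 (send(from=A, to=C, msg='err')): A:[] B:[ok] C:[err]
After 9 (process(B)): A:[] B:[] C:[err]
After 10 (send(from=B, to=A, msg='pong')): A:[pong] B:[] C:[err]
After 11 (send(from=B, to=A, msg='hello')): A:[pong,hello] B:[] C:[err]
After 12 (send(from=B, to=C, msg='tick')): A:[pong,hello] B:[] C:[err,tick]
After 13 (send(from=A, to=B, msg='bye')): A:[pong,hello] B:[bye] C:[err,tick]
After 14 (send(from=C, to=A, msg='start')): A:[pong,hello,start] B:[bye] C:[err,tick]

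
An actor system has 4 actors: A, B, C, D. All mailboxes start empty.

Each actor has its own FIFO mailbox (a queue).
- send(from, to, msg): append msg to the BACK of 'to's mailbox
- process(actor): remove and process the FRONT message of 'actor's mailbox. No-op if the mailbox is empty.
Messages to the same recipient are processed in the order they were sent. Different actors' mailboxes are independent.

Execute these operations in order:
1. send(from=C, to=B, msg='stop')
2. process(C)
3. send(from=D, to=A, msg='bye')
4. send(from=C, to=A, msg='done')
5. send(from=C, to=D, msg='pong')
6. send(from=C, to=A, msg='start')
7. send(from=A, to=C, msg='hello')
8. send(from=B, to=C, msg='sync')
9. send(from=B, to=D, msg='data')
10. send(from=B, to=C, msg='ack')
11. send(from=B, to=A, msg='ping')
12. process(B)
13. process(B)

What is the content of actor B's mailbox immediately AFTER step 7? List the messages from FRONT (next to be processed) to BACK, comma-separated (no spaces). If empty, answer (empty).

After 1 (send(from=C, to=B, msg='stop')): A:[] B:[stop] C:[] D:[]
After 2 (process(C)): A:[] B:[stop] C:[] D:[]
After 3 (send(from=D, to=A, msg='bye')): A:[bye] B:[stop] C:[] D:[]
After 4 (send(from=C, to=A, msg='done')): A:[bye,done] B:[stop] C:[] D:[]
After 5 (send(from=C, to=D, msg='pong')): A:[bye,done] B:[stop] C:[] D:[pong]
After 6 (send(from=C, to=A, msg='start')): A:[bye,done,start] B:[stop] C:[] D:[pong]
After 7 (send(from=A, to=C, msg='hello')): A:[bye,done,start] B:[stop] C:[hello] D:[pong]

stop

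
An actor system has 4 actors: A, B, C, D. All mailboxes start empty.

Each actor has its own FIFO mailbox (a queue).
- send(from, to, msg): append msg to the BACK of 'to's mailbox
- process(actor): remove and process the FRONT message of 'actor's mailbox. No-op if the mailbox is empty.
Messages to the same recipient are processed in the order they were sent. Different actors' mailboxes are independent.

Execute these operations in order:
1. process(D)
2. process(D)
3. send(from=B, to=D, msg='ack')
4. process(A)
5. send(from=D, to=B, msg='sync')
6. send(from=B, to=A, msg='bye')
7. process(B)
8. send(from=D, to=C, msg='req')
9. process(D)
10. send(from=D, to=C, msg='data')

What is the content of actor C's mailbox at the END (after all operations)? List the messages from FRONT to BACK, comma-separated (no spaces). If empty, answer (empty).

Answer: req,data

Derivation:
After 1 (process(D)): A:[] B:[] C:[] D:[]
After 2 (process(D)): A:[] B:[] C:[] D:[]
After 3 (send(from=B, to=D, msg='ack')): A:[] B:[] C:[] D:[ack]
After 4 (process(A)): A:[] B:[] C:[] D:[ack]
After 5 (send(from=D, to=B, msg='sync')): A:[] B:[sync] C:[] D:[ack]
After 6 (send(from=B, to=A, msg='bye')): A:[bye] B:[sync] C:[] D:[ack]
After 7 (process(B)): A:[bye] B:[] C:[] D:[ack]
After 8 (send(from=D, to=C, msg='req')): A:[bye] B:[] C:[req] D:[ack]
After 9 (process(D)): A:[bye] B:[] C:[req] D:[]
After 10 (send(from=D, to=C, msg='data')): A:[bye] B:[] C:[req,data] D:[]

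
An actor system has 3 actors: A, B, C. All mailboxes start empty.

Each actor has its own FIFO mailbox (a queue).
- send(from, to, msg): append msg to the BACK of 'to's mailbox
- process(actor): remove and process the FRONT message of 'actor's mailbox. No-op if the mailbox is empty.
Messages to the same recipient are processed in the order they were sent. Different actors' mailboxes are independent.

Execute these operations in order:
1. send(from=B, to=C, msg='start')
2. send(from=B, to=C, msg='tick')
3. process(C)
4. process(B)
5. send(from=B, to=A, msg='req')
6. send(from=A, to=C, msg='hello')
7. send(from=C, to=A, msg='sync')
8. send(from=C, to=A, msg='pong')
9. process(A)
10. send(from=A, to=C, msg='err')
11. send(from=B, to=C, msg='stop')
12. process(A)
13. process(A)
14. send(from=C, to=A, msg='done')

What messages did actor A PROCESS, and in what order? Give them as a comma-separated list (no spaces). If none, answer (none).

After 1 (send(from=B, to=C, msg='start')): A:[] B:[] C:[start]
After 2 (send(from=B, to=C, msg='tick')): A:[] B:[] C:[start,tick]
After 3 (process(C)): A:[] B:[] C:[tick]
After 4 (process(B)): A:[] B:[] C:[tick]
After 5 (send(from=B, to=A, msg='req')): A:[req] B:[] C:[tick]
After 6 (send(from=A, to=C, msg='hello')): A:[req] B:[] C:[tick,hello]
After 7 (send(from=C, to=A, msg='sync')): A:[req,sync] B:[] C:[tick,hello]
After 8 (send(from=C, to=A, msg='pong')): A:[req,sync,pong] B:[] C:[tick,hello]
After 9 (process(A)): A:[sync,pong] B:[] C:[tick,hello]
After 10 (send(from=A, to=C, msg='err')): A:[sync,pong] B:[] C:[tick,hello,err]
After 11 (send(from=B, to=C, msg='stop')): A:[sync,pong] B:[] C:[tick,hello,err,stop]
After 12 (process(A)): A:[pong] B:[] C:[tick,hello,err,stop]
After 13 (process(A)): A:[] B:[] C:[tick,hello,err,stop]
After 14 (send(from=C, to=A, msg='done')): A:[done] B:[] C:[tick,hello,err,stop]

Answer: req,sync,pong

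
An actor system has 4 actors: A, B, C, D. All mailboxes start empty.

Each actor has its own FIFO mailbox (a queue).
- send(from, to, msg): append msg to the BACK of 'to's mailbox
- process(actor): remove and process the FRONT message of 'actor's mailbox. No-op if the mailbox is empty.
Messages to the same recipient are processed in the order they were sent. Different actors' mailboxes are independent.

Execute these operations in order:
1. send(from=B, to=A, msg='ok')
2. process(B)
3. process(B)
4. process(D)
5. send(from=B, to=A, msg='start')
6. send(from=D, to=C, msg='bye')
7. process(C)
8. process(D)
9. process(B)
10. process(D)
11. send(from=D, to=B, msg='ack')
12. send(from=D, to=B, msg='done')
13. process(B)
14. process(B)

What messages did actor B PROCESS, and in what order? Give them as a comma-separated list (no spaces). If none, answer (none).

Answer: ack,done

Derivation:
After 1 (send(from=B, to=A, msg='ok')): A:[ok] B:[] C:[] D:[]
After 2 (process(B)): A:[ok] B:[] C:[] D:[]
After 3 (process(B)): A:[ok] B:[] C:[] D:[]
After 4 (process(D)): A:[ok] B:[] C:[] D:[]
After 5 (send(from=B, to=A, msg='start')): A:[ok,start] B:[] C:[] D:[]
After 6 (send(from=D, to=C, msg='bye')): A:[ok,start] B:[] C:[bye] D:[]
After 7 (process(C)): A:[ok,start] B:[] C:[] D:[]
After 8 (process(D)): A:[ok,start] B:[] C:[] D:[]
After 9 (process(B)): A:[ok,start] B:[] C:[] D:[]
After 10 (process(D)): A:[ok,start] B:[] C:[] D:[]
After 11 (send(from=D, to=B, msg='ack')): A:[ok,start] B:[ack] C:[] D:[]
After 12 (send(from=D, to=B, msg='done')): A:[ok,start] B:[ack,done] C:[] D:[]
After 13 (process(B)): A:[ok,start] B:[done] C:[] D:[]
After 14 (process(B)): A:[ok,start] B:[] C:[] D:[]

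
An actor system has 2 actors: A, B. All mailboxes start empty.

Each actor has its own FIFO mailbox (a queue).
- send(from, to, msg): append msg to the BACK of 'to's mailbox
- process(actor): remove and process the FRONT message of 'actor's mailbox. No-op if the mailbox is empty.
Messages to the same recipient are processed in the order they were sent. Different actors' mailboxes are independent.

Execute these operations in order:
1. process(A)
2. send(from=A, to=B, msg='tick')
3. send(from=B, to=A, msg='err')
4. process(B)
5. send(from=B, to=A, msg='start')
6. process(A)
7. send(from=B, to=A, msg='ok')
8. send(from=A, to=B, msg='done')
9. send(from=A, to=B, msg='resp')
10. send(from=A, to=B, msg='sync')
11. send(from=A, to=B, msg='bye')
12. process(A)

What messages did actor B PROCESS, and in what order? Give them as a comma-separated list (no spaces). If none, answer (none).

Answer: tick

Derivation:
After 1 (process(A)): A:[] B:[]
After 2 (send(from=A, to=B, msg='tick')): A:[] B:[tick]
After 3 (send(from=B, to=A, msg='err')): A:[err] B:[tick]
After 4 (process(B)): A:[err] B:[]
After 5 (send(from=B, to=A, msg='start')): A:[err,start] B:[]
After 6 (process(A)): A:[start] B:[]
After 7 (send(from=B, to=A, msg='ok')): A:[start,ok] B:[]
After 8 (send(from=A, to=B, msg='done')): A:[start,ok] B:[done]
After 9 (send(from=A, to=B, msg='resp')): A:[start,ok] B:[done,resp]
After 10 (send(from=A, to=B, msg='sync')): A:[start,ok] B:[done,resp,sync]
After 11 (send(from=A, to=B, msg='bye')): A:[start,ok] B:[done,resp,sync,bye]
After 12 (process(A)): A:[ok] B:[done,resp,sync,bye]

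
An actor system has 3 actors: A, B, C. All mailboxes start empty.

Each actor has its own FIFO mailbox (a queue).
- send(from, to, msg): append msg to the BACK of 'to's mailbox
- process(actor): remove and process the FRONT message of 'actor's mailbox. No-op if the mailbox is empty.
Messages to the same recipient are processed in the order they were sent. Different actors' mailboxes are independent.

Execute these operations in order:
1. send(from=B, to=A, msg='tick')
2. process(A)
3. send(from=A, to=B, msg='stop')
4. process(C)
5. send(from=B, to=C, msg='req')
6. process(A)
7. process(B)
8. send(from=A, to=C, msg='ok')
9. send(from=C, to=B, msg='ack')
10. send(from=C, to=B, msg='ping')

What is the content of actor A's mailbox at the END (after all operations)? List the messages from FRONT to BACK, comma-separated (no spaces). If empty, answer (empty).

Answer: (empty)

Derivation:
After 1 (send(from=B, to=A, msg='tick')): A:[tick] B:[] C:[]
After 2 (process(A)): A:[] B:[] C:[]
After 3 (send(from=A, to=B, msg='stop')): A:[] B:[stop] C:[]
After 4 (process(C)): A:[] B:[stop] C:[]
After 5 (send(from=B, to=C, msg='req')): A:[] B:[stop] C:[req]
After 6 (process(A)): A:[] B:[stop] C:[req]
After 7 (process(B)): A:[] B:[] C:[req]
After 8 (send(from=A, to=C, msg='ok')): A:[] B:[] C:[req,ok]
After 9 (send(from=C, to=B, msg='ack')): A:[] B:[ack] C:[req,ok]
After 10 (send(from=C, to=B, msg='ping')): A:[] B:[ack,ping] C:[req,ok]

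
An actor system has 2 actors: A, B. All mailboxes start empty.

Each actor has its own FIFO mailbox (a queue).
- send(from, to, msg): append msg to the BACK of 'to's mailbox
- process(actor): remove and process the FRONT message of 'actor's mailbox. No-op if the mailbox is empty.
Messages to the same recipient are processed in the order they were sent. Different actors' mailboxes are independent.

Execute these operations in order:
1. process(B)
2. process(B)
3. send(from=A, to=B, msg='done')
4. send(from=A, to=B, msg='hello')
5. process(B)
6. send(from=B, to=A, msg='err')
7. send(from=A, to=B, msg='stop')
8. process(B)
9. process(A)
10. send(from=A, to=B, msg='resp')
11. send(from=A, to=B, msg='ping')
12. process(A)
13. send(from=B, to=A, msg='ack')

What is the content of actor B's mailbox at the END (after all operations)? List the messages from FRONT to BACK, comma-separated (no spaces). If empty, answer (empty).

After 1 (process(B)): A:[] B:[]
After 2 (process(B)): A:[] B:[]
After 3 (send(from=A, to=B, msg='done')): A:[] B:[done]
After 4 (send(from=A, to=B, msg='hello')): A:[] B:[done,hello]
After 5 (process(B)): A:[] B:[hello]
After 6 (send(from=B, to=A, msg='err')): A:[err] B:[hello]
After 7 (send(from=A, to=B, msg='stop')): A:[err] B:[hello,stop]
After 8 (process(B)): A:[err] B:[stop]
After 9 (process(A)): A:[] B:[stop]
After 10 (send(from=A, to=B, msg='resp')): A:[] B:[stop,resp]
After 11 (send(from=A, to=B, msg='ping')): A:[] B:[stop,resp,ping]
After 12 (process(A)): A:[] B:[stop,resp,ping]
After 13 (send(from=B, to=A, msg='ack')): A:[ack] B:[stop,resp,ping]

Answer: stop,resp,ping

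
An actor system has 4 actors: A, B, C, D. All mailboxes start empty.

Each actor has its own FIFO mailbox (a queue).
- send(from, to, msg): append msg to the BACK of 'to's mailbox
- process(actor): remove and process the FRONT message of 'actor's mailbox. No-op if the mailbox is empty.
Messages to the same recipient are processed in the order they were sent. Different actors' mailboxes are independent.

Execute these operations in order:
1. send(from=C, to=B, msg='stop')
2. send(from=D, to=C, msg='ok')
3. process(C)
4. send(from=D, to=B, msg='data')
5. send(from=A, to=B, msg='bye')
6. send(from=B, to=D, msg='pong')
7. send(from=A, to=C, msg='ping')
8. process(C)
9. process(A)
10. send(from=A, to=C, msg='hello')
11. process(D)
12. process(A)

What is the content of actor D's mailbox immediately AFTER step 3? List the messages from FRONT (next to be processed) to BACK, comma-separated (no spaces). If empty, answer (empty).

After 1 (send(from=C, to=B, msg='stop')): A:[] B:[stop] C:[] D:[]
After 2 (send(from=D, to=C, msg='ok')): A:[] B:[stop] C:[ok] D:[]
After 3 (process(C)): A:[] B:[stop] C:[] D:[]

(empty)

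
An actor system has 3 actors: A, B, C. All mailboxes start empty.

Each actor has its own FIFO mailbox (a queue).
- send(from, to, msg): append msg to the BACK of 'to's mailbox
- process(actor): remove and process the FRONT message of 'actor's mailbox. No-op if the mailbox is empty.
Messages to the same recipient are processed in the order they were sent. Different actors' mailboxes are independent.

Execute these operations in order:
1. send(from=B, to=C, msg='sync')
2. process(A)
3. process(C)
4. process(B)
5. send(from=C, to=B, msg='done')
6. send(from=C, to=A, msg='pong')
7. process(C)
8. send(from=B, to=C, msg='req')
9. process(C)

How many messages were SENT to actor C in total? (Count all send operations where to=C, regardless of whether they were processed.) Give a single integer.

Answer: 2

Derivation:
After 1 (send(from=B, to=C, msg='sync')): A:[] B:[] C:[sync]
After 2 (process(A)): A:[] B:[] C:[sync]
After 3 (process(C)): A:[] B:[] C:[]
After 4 (process(B)): A:[] B:[] C:[]
After 5 (send(from=C, to=B, msg='done')): A:[] B:[done] C:[]
After 6 (send(from=C, to=A, msg='pong')): A:[pong] B:[done] C:[]
After 7 (process(C)): A:[pong] B:[done] C:[]
After 8 (send(from=B, to=C, msg='req')): A:[pong] B:[done] C:[req]
After 9 (process(C)): A:[pong] B:[done] C:[]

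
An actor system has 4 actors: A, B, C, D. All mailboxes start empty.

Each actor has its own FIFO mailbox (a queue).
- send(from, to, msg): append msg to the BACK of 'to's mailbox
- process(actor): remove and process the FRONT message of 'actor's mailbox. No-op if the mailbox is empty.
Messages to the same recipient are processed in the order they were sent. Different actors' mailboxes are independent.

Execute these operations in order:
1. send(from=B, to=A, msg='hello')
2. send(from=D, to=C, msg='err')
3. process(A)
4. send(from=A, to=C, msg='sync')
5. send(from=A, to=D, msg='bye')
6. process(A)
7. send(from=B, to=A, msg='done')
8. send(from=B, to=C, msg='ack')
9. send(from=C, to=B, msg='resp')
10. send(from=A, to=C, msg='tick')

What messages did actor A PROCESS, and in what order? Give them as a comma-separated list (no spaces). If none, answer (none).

Answer: hello

Derivation:
After 1 (send(from=B, to=A, msg='hello')): A:[hello] B:[] C:[] D:[]
After 2 (send(from=D, to=C, msg='err')): A:[hello] B:[] C:[err] D:[]
After 3 (process(A)): A:[] B:[] C:[err] D:[]
After 4 (send(from=A, to=C, msg='sync')): A:[] B:[] C:[err,sync] D:[]
After 5 (send(from=A, to=D, msg='bye')): A:[] B:[] C:[err,sync] D:[bye]
After 6 (process(A)): A:[] B:[] C:[err,sync] D:[bye]
After 7 (send(from=B, to=A, msg='done')): A:[done] B:[] C:[err,sync] D:[bye]
After 8 (send(from=B, to=C, msg='ack')): A:[done] B:[] C:[err,sync,ack] D:[bye]
After 9 (send(from=C, to=B, msg='resp')): A:[done] B:[resp] C:[err,sync,ack] D:[bye]
After 10 (send(from=A, to=C, msg='tick')): A:[done] B:[resp] C:[err,sync,ack,tick] D:[bye]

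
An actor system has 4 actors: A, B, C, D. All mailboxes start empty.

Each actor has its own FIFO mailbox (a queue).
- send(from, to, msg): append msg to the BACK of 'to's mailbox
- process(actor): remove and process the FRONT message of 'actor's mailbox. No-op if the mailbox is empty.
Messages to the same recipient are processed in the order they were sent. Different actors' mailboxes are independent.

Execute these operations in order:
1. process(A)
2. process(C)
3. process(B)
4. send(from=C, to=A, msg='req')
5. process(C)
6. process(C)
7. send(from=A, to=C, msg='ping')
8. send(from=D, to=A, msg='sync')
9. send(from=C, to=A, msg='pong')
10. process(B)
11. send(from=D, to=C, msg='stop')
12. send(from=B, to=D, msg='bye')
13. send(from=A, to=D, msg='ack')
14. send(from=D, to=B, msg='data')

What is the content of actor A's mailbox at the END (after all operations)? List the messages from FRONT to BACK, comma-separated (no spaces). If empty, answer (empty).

Answer: req,sync,pong

Derivation:
After 1 (process(A)): A:[] B:[] C:[] D:[]
After 2 (process(C)): A:[] B:[] C:[] D:[]
After 3 (process(B)): A:[] B:[] C:[] D:[]
After 4 (send(from=C, to=A, msg='req')): A:[req] B:[] C:[] D:[]
After 5 (process(C)): A:[req] B:[] C:[] D:[]
After 6 (process(C)): A:[req] B:[] C:[] D:[]
After 7 (send(from=A, to=C, msg='ping')): A:[req] B:[] C:[ping] D:[]
After 8 (send(from=D, to=A, msg='sync')): A:[req,sync] B:[] C:[ping] D:[]
After 9 (send(from=C, to=A, msg='pong')): A:[req,sync,pong] B:[] C:[ping] D:[]
After 10 (process(B)): A:[req,sync,pong] B:[] C:[ping] D:[]
After 11 (send(from=D, to=C, msg='stop')): A:[req,sync,pong] B:[] C:[ping,stop] D:[]
After 12 (send(from=B, to=D, msg='bye')): A:[req,sync,pong] B:[] C:[ping,stop] D:[bye]
After 13 (send(from=A, to=D, msg='ack')): A:[req,sync,pong] B:[] C:[ping,stop] D:[bye,ack]
After 14 (send(from=D, to=B, msg='data')): A:[req,sync,pong] B:[data] C:[ping,stop] D:[bye,ack]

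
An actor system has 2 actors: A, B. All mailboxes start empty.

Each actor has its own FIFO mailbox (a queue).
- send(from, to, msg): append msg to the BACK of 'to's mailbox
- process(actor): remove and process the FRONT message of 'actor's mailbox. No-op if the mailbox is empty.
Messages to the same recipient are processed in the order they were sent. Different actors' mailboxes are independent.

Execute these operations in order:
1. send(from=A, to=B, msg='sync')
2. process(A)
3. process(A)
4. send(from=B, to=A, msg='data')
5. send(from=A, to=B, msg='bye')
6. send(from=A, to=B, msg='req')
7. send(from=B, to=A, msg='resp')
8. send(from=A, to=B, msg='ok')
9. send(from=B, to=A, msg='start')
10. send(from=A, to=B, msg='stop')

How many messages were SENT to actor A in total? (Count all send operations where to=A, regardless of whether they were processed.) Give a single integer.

After 1 (send(from=A, to=B, msg='sync')): A:[] B:[sync]
After 2 (process(A)): A:[] B:[sync]
After 3 (process(A)): A:[] B:[sync]
After 4 (send(from=B, to=A, msg='data')): A:[data] B:[sync]
After 5 (send(from=A, to=B, msg='bye')): A:[data] B:[sync,bye]
After 6 (send(from=A, to=B, msg='req')): A:[data] B:[sync,bye,req]
After 7 (send(from=B, to=A, msg='resp')): A:[data,resp] B:[sync,bye,req]
After 8 (send(from=A, to=B, msg='ok')): A:[data,resp] B:[sync,bye,req,ok]
After 9 (send(from=B, to=A, msg='start')): A:[data,resp,start] B:[sync,bye,req,ok]
After 10 (send(from=A, to=B, msg='stop')): A:[data,resp,start] B:[sync,bye,req,ok,stop]

Answer: 3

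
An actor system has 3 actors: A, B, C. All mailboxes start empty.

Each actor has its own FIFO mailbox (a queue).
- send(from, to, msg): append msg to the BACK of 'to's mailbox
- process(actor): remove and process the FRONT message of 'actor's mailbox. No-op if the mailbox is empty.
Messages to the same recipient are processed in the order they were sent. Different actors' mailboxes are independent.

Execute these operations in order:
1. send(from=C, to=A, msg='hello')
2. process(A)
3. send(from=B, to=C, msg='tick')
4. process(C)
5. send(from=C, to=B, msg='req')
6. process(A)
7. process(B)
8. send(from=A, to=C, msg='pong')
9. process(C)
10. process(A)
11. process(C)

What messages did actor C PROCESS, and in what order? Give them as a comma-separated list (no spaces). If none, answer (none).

After 1 (send(from=C, to=A, msg='hello')): A:[hello] B:[] C:[]
After 2 (process(A)): A:[] B:[] C:[]
After 3 (send(from=B, to=C, msg='tick')): A:[] B:[] C:[tick]
After 4 (process(C)): A:[] B:[] C:[]
After 5 (send(from=C, to=B, msg='req')): A:[] B:[req] C:[]
After 6 (process(A)): A:[] B:[req] C:[]
After 7 (process(B)): A:[] B:[] C:[]
After 8 (send(from=A, to=C, msg='pong')): A:[] B:[] C:[pong]
After 9 (process(C)): A:[] B:[] C:[]
After 10 (process(A)): A:[] B:[] C:[]
After 11 (process(C)): A:[] B:[] C:[]

Answer: tick,pong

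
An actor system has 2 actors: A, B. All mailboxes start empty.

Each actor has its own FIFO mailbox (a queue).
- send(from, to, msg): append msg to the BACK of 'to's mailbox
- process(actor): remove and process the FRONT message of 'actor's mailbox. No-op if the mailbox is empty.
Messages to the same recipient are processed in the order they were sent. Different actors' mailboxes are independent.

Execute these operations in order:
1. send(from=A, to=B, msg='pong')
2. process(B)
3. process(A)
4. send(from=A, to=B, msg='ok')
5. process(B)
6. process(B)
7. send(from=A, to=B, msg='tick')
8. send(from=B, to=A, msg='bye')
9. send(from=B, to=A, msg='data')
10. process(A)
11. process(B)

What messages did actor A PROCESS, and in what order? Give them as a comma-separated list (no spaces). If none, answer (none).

Answer: bye

Derivation:
After 1 (send(from=A, to=B, msg='pong')): A:[] B:[pong]
After 2 (process(B)): A:[] B:[]
After 3 (process(A)): A:[] B:[]
After 4 (send(from=A, to=B, msg='ok')): A:[] B:[ok]
After 5 (process(B)): A:[] B:[]
After 6 (process(B)): A:[] B:[]
After 7 (send(from=A, to=B, msg='tick')): A:[] B:[tick]
After 8 (send(from=B, to=A, msg='bye')): A:[bye] B:[tick]
After 9 (send(from=B, to=A, msg='data')): A:[bye,data] B:[tick]
After 10 (process(A)): A:[data] B:[tick]
After 11 (process(B)): A:[data] B:[]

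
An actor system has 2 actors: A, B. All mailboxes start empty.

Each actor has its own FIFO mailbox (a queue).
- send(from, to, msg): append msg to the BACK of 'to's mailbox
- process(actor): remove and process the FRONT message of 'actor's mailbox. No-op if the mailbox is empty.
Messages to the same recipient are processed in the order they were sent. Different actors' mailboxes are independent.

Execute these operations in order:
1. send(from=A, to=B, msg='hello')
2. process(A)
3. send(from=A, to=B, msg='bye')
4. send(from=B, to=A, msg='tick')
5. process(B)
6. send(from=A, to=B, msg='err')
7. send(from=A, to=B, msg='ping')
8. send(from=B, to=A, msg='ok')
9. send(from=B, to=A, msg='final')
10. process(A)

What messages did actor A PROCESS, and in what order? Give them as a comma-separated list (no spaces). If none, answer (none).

After 1 (send(from=A, to=B, msg='hello')): A:[] B:[hello]
After 2 (process(A)): A:[] B:[hello]
After 3 (send(from=A, to=B, msg='bye')): A:[] B:[hello,bye]
After 4 (send(from=B, to=A, msg='tick')): A:[tick] B:[hello,bye]
After 5 (process(B)): A:[tick] B:[bye]
After 6 (send(from=A, to=B, msg='err')): A:[tick] B:[bye,err]
After 7 (send(from=A, to=B, msg='ping')): A:[tick] B:[bye,err,ping]
After 8 (send(from=B, to=A, msg='ok')): A:[tick,ok] B:[bye,err,ping]
After 9 (send(from=B, to=A, msg='final')): A:[tick,ok,final] B:[bye,err,ping]
After 10 (process(A)): A:[ok,final] B:[bye,err,ping]

Answer: tick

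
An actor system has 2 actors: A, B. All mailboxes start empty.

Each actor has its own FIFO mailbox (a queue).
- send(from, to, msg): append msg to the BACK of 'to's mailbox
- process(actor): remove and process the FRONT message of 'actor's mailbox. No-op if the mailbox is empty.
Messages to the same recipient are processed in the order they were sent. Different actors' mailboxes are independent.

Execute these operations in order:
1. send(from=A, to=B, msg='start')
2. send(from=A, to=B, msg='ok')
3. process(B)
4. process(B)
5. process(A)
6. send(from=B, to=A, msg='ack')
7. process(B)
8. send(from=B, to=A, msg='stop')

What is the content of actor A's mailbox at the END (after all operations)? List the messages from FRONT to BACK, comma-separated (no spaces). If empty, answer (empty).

After 1 (send(from=A, to=B, msg='start')): A:[] B:[start]
After 2 (send(from=A, to=B, msg='ok')): A:[] B:[start,ok]
After 3 (process(B)): A:[] B:[ok]
After 4 (process(B)): A:[] B:[]
After 5 (process(A)): A:[] B:[]
After 6 (send(from=B, to=A, msg='ack')): A:[ack] B:[]
After 7 (process(B)): A:[ack] B:[]
After 8 (send(from=B, to=A, msg='stop')): A:[ack,stop] B:[]

Answer: ack,stop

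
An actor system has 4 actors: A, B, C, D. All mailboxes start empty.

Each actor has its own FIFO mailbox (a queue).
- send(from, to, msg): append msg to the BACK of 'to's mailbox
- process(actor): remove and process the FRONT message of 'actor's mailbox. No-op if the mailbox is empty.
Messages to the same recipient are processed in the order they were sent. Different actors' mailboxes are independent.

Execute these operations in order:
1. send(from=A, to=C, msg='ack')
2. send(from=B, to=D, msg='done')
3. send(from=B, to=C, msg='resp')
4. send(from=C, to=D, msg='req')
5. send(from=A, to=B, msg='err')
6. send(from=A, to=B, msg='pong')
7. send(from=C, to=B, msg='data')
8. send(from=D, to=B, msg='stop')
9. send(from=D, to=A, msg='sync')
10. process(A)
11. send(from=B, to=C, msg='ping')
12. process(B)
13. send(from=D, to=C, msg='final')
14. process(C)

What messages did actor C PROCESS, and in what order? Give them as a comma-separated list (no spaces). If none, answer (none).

After 1 (send(from=A, to=C, msg='ack')): A:[] B:[] C:[ack] D:[]
After 2 (send(from=B, to=D, msg='done')): A:[] B:[] C:[ack] D:[done]
After 3 (send(from=B, to=C, msg='resp')): A:[] B:[] C:[ack,resp] D:[done]
After 4 (send(from=C, to=D, msg='req')): A:[] B:[] C:[ack,resp] D:[done,req]
After 5 (send(from=A, to=B, msg='err')): A:[] B:[err] C:[ack,resp] D:[done,req]
After 6 (send(from=A, to=B, msg='pong')): A:[] B:[err,pong] C:[ack,resp] D:[done,req]
After 7 (send(from=C, to=B, msg='data')): A:[] B:[err,pong,data] C:[ack,resp] D:[done,req]
After 8 (send(from=D, to=B, msg='stop')): A:[] B:[err,pong,data,stop] C:[ack,resp] D:[done,req]
After 9 (send(from=D, to=A, msg='sync')): A:[sync] B:[err,pong,data,stop] C:[ack,resp] D:[done,req]
After 10 (process(A)): A:[] B:[err,pong,data,stop] C:[ack,resp] D:[done,req]
After 11 (send(from=B, to=C, msg='ping')): A:[] B:[err,pong,data,stop] C:[ack,resp,ping] D:[done,req]
After 12 (process(B)): A:[] B:[pong,data,stop] C:[ack,resp,ping] D:[done,req]
After 13 (send(from=D, to=C, msg='final')): A:[] B:[pong,data,stop] C:[ack,resp,ping,final] D:[done,req]
After 14 (process(C)): A:[] B:[pong,data,stop] C:[resp,ping,final] D:[done,req]

Answer: ack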